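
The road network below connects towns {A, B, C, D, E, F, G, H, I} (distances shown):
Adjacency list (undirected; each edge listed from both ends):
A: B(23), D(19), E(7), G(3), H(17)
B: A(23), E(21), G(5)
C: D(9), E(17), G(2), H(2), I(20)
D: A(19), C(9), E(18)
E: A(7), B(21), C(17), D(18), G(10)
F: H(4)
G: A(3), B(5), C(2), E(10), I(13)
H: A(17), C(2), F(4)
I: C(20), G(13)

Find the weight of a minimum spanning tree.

45

Prim, starting at G.
Step 1: cheapest edge leaving the tree is C–G (2); add C.
Step 2: cheapest edge leaving the tree is C–H (2); add H.
Step 3: cheapest edge leaving the tree is A–G (3); add A.
Step 4: cheapest edge leaving the tree is F–H (4); add F.
Step 5: cheapest edge leaving the tree is B–G (5); add B.
Step 6: cheapest edge leaving the tree is A–E (7); add E.
Step 7: cheapest edge leaving the tree is C–D (9); add D.
Step 8: cheapest edge leaving the tree is G–I (13); add I.
MST edges: C–G, C–H, A–G, F–H, B–G, A–E, C–D, G–I; total weight 2+2+3+4+5+7+9+13 = 45.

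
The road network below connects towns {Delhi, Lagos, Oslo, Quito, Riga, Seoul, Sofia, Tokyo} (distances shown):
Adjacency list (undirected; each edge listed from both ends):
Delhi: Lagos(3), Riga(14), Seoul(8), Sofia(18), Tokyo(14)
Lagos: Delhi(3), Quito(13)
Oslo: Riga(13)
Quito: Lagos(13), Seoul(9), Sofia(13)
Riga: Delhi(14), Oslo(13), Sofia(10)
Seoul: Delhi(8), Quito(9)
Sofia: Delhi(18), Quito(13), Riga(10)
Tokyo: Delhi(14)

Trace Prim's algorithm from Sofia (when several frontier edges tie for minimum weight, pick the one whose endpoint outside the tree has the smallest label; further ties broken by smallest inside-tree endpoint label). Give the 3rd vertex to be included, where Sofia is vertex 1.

Grow the tree from Sofia using Prim:
Step 1: cheapest edge leaving the tree is Riga Sofia (10); add Riga.
Step 2: cheapest edge leaving the tree is Oslo Riga (13); add Oslo.
Step 3: cheapest edge leaving the tree is Quito Sofia (13); add Quito.
Step 4: cheapest edge leaving the tree is Quito Seoul (9); add Seoul.
Step 5: cheapest edge leaving the tree is Delhi Seoul (8); add Delhi.
Step 6: cheapest edge leaving the tree is Delhi Lagos (3); add Lagos.
Step 7: cheapest edge leaving the tree is Delhi Tokyo (14); add Tokyo.
Vertex order: Sofia, Riga, Oslo, Quito, Seoul, Delhi, Lagos, Tokyo. The 3rd vertex is Oslo.

Oslo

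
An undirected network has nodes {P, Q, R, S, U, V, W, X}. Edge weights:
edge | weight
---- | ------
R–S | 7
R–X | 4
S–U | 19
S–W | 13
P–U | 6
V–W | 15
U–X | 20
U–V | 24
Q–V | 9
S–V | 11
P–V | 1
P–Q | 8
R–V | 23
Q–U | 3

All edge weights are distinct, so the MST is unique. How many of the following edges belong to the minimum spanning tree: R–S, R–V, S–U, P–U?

Kruskal: consider edges lightest-first.
P–V (1): add — endpoints in different components.
Q–U (3): add — endpoints in different components.
R–X (4): add — endpoints in different components.
P–U (6): add — endpoints in different components.
R–S (7): add — endpoints in different components.
P–Q (8): skip — P and Q already connected.
Q–V (9): skip — V and Q already connected.
S–V (11): add — endpoints in different components.
S–W (13): add — endpoints in different components.
MST edge set: {P–V, Q–U, R–X, P–U, R–S, S–V, S–W}.
Of the listed edges, {R–S, P–U} are in the MST → 2.

2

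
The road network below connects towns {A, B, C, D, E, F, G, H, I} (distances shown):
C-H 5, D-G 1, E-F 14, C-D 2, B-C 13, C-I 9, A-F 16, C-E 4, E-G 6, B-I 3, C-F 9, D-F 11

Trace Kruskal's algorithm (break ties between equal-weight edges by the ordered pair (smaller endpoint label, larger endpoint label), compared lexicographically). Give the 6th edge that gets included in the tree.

Kruskal: consider edges lightest-first.
D-G (1): add — endpoints in different components.
C-D (2): add — endpoints in different components.
B-I (3): add — endpoints in different components.
C-E (4): add — endpoints in different components.
C-H (5): add — endpoints in different components.
E-G (6): skip — E and G already connected.
C-F (9): add — endpoints in different components.
C-I (9): add — endpoints in different components.
D-F (11): skip — D and F already connected.
B-C (13): skip — B and C already connected.
E-F (14): skip — E and F already connected.
A-F (16): add — endpoints in different components.
The 6th edge added is C-F.

C-F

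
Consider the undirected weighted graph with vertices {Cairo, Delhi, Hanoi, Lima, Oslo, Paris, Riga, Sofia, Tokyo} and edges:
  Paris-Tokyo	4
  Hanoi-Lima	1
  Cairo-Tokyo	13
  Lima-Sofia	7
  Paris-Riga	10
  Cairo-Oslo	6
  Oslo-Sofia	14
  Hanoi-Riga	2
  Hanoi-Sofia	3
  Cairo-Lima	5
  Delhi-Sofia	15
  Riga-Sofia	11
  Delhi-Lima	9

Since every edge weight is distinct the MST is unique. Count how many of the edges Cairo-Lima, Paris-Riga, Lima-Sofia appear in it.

Sort edges by weight, then run Kruskal:
Hanoi-Lima (1): add — endpoints in different components.
Hanoi-Riga (2): add — endpoints in different components.
Hanoi-Sofia (3): add — endpoints in different components.
Paris-Tokyo (4): add — endpoints in different components.
Cairo-Lima (5): add — endpoints in different components.
Cairo-Oslo (6): add — endpoints in different components.
Lima-Sofia (7): skip — Lima and Sofia already connected.
Delhi-Lima (9): add — endpoints in different components.
Paris-Riga (10): add — endpoints in different components.
MST edge set: {Hanoi-Lima, Hanoi-Riga, Hanoi-Sofia, Paris-Tokyo, Cairo-Lima, Cairo-Oslo, Delhi-Lima, Paris-Riga}.
Of the listed edges, {Cairo-Lima, Paris-Riga} are in the MST → 2.

2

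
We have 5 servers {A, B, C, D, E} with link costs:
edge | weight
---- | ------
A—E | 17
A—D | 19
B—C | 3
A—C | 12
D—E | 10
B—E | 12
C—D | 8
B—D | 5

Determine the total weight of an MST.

Kruskal's algorithm — process edges by increasing weight (ties by edge label):
B—C (3): add. Components now {A} {B,C} {D} {E}
B—D (5): add. Components now {A} {B,C,D} {E}
C—D (8): skip — C and D already connected.
D—E (10): add. Components now {A} {B,C,D,E}
A—C (12): add. Components now {A,B,C,D,E}
MST edges: B—C, B—D, D—E, A—C; total weight 3+5+10+12 = 30.

30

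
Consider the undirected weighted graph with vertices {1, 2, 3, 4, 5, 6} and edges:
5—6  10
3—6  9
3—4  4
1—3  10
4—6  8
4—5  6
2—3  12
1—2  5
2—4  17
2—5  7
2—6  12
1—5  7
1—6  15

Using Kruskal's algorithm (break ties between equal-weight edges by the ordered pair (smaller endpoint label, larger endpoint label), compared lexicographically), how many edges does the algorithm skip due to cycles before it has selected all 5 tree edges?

1

Kruskal's algorithm — process edges by increasing weight (ties by edge label):
3—4 (4): add — endpoints in different components.
1—2 (5): add — endpoints in different components.
4—5 (6): add — endpoints in different components.
1—5 (7): add — endpoints in different components.
2—5 (7): skip — 2 and 5 already connected.
4—6 (8): add — endpoints in different components.
Edges rejected before the tree was complete: 1.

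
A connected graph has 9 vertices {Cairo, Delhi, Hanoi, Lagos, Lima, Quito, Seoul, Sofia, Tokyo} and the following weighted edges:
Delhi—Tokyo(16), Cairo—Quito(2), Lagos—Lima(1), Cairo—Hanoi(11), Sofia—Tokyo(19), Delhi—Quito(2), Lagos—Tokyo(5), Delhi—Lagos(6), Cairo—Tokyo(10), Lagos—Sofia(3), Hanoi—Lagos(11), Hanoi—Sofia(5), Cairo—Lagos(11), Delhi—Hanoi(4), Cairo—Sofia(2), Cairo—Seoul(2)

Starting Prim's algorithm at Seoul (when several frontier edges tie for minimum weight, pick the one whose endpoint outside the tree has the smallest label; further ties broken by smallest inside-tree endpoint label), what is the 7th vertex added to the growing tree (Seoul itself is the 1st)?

Prim, starting at Seoul.
Step 1: cheapest edge leaving the tree is Cairo—Seoul (2); add Cairo.
Step 2: cheapest edge leaving the tree is Cairo—Quito (2); add Quito.
Step 3: cheapest edge leaving the tree is Delhi—Quito (2); add Delhi.
Step 4: cheapest edge leaving the tree is Cairo—Sofia (2); add Sofia.
Step 5: cheapest edge leaving the tree is Lagos—Sofia (3); add Lagos.
Step 6: cheapest edge leaving the tree is Lagos—Lima (1); add Lima.
Step 7: cheapest edge leaving the tree is Delhi—Hanoi (4); add Hanoi.
Step 8: cheapest edge leaving the tree is Lagos—Tokyo (5); add Tokyo.
Vertex order: Seoul, Cairo, Quito, Delhi, Sofia, Lagos, Lima, Hanoi, Tokyo. The 7th vertex is Lima.

Lima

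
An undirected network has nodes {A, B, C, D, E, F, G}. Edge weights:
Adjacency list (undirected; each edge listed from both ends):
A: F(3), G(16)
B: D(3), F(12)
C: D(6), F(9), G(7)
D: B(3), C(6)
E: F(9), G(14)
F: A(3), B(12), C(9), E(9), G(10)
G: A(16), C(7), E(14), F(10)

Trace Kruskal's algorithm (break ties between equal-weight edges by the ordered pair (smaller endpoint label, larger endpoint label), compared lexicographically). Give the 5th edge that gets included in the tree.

C-F

Kruskal: consider edges lightest-first.
A F (3): add. Components now {A,F} {B} {C} {D} {E} {G}
B D (3): add. Components now {A,F} {B,D} {C} {E} {G}
C D (6): add. Components now {A,F} {B,C,D} {E} {G}
C G (7): add. Components now {A,F} {B,C,D,G} {E}
C F (9): add. Components now {A,B,C,D,F,G} {E}
E F (9): add. Components now {A,B,C,D,E,F,G}
The 5th edge added is C F.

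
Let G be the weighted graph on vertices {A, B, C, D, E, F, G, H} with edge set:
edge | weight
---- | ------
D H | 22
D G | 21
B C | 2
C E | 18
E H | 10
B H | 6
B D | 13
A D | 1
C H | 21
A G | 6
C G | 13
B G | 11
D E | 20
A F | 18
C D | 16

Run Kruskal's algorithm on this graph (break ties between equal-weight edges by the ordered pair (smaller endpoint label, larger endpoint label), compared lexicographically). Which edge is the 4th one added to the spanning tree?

B-H

Kruskal's algorithm — process edges by increasing weight (ties by edge label):
A D (1): add — endpoints in different components.
B C (2): add — endpoints in different components.
A G (6): add — endpoints in different components.
B H (6): add — endpoints in different components.
E H (10): add — endpoints in different components.
B G (11): add — endpoints in different components.
B D (13): skip — B and D already connected.
C G (13): skip — C and G already connected.
C D (16): skip — C and D already connected.
A F (18): add — endpoints in different components.
The 4th edge added is B H.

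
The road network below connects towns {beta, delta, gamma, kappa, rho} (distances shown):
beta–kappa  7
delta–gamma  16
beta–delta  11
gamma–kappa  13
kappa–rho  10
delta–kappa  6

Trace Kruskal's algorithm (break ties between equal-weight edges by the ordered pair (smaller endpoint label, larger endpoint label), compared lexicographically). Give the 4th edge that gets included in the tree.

gamma-kappa

Kruskal's algorithm — process edges by increasing weight (ties by edge label):
delta–kappa (6): add. Components now {beta} {delta,kappa} {gamma} {rho}
beta–kappa (7): add. Components now {beta,delta,kappa} {gamma} {rho}
kappa–rho (10): add. Components now {beta,delta,kappa,rho} {gamma}
beta–delta (11): skip — beta and delta already connected.
gamma–kappa (13): add. Components now {beta,delta,gamma,kappa,rho}
The 4th edge added is gamma–kappa.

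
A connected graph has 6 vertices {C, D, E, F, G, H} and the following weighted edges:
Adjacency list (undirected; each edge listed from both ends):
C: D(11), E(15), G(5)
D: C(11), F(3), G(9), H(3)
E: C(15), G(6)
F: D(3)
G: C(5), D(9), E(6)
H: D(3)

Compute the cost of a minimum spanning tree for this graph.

26

Kruskal: consider edges lightest-first.
D—F (3): add. Components now {C} {D,F} {E} {G} {H}
D—H (3): add. Components now {C} {D,F,H} {E} {G}
C—G (5): add. Components now {C,G} {D,F,H} {E}
E—G (6): add. Components now {C,E,G} {D,F,H}
D—G (9): add. Components now {C,D,E,F,G,H}
MST edges: D—F, D—H, C—G, E—G, D—G; total weight 3+3+5+6+9 = 26.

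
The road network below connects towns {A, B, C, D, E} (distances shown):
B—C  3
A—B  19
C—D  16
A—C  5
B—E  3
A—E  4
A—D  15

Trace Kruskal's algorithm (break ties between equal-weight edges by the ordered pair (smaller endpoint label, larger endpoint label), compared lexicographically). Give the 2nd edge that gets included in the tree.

B-E

Kruskal's algorithm — process edges by increasing weight (ties by edge label):
B—C (3): add — endpoints in different components.
B—E (3): add — endpoints in different components.
A—E (4): add — endpoints in different components.
A—C (5): skip — A and C already connected.
A—D (15): add — endpoints in different components.
The 2nd edge added is B—E.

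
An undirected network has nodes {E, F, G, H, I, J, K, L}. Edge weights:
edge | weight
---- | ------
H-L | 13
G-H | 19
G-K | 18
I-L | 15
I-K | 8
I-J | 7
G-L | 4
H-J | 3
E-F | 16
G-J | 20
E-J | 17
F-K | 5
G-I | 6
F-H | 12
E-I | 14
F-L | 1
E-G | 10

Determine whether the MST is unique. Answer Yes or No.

Kruskal's algorithm — process edges by increasing weight (ties by edge label):
F-L (1): add — endpoints in different components.
H-J (3): add — endpoints in different components.
G-L (4): add — endpoints in different components.
F-K (5): add — endpoints in different components.
G-I (6): add — endpoints in different components.
I-J (7): add — endpoints in different components.
I-K (8): skip — I and K already connected.
E-G (10): add — endpoints in different components.
Every non-tree edge has weight strictly greater than the heaviest edge on the tree path between its endpoints, so the MST is unique.

Yes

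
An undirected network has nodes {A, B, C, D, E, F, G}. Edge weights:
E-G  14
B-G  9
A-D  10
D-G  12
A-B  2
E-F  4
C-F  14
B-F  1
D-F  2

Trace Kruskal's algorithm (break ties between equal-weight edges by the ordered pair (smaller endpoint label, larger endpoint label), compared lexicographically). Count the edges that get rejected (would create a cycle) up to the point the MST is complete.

Kruskal: consider edges lightest-first.
B-F (1): add — endpoints in different components.
A-B (2): add — endpoints in different components.
D-F (2): add — endpoints in different components.
E-F (4): add — endpoints in different components.
B-G (9): add — endpoints in different components.
A-D (10): skip — A and D already connected.
D-G (12): skip — D and G already connected.
C-F (14): add — endpoints in different components.
Edges rejected before the tree was complete: 2.

2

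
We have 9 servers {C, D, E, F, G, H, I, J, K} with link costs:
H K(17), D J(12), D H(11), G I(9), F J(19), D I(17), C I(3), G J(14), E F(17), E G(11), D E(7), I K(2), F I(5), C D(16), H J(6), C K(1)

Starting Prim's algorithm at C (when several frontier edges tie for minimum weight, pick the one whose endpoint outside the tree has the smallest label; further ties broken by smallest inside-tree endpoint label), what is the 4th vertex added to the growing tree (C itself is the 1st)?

Prim's algorithm from C:
Step 1: cheapest edge leaving the tree is C K (1); add K.
Step 2: cheapest edge leaving the tree is I K (2); add I.
Step 3: cheapest edge leaving the tree is F I (5); add F.
Step 4: cheapest edge leaving the tree is G I (9); add G.
Step 5: cheapest edge leaving the tree is E G (11); add E.
Step 6: cheapest edge leaving the tree is D E (7); add D.
Step 7: cheapest edge leaving the tree is D H (11); add H.
Step 8: cheapest edge leaving the tree is H J (6); add J.
Vertex order: C, K, I, F, G, E, D, H, J. The 4th vertex is F.

F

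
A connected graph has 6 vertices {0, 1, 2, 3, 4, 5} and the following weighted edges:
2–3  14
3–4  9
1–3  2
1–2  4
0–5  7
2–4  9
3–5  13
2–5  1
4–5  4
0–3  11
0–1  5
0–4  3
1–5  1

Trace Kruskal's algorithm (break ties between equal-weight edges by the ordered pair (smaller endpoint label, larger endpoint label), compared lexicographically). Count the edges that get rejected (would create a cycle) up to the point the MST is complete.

1

Kruskal's algorithm — process edges by increasing weight (ties by edge label):
1–5 (1): add. Components now {0} {1,5} {2} {3} {4}
2–5 (1): add. Components now {0} {1,2,5} {3} {4}
1–3 (2): add. Components now {0} {1,2,3,5} {4}
0–4 (3): add. Components now {0,4} {1,2,3,5}
1–2 (4): skip — 1 and 2 already connected.
4–5 (4): add. Components now {0,1,2,3,4,5}
Edges rejected before the tree was complete: 1.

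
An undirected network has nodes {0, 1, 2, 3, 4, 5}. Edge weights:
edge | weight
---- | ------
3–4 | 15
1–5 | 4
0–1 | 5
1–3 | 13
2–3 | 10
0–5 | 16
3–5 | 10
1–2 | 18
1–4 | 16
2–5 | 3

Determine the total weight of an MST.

Kruskal's algorithm — process edges by increasing weight (ties by edge label):
2–5 (3): add — endpoints in different components.
1–5 (4): add — endpoints in different components.
0–1 (5): add — endpoints in different components.
2–3 (10): add — endpoints in different components.
3–5 (10): skip — 3 and 5 already connected.
1–3 (13): skip — 1 and 3 already connected.
3–4 (15): add — endpoints in different components.
MST edges: 2–5, 1–5, 0–1, 2–3, 3–4; total weight 3+4+5+10+15 = 37.

37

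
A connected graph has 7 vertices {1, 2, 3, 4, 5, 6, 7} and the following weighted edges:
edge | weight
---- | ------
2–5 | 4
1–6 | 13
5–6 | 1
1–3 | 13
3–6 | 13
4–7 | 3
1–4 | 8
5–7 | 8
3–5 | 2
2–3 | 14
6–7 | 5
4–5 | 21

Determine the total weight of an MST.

23

Sort edges by weight, then run Kruskal:
5–6 (1): add. Components now {1} {2} {3} {4} {5,6} {7}
3–5 (2): add. Components now {1} {2} {3,5,6} {4} {7}
4–7 (3): add. Components now {1} {2} {3,5,6} {4,7}
2–5 (4): add. Components now {1} {2,3,5,6} {4,7}
6–7 (5): add. Components now {1} {2,3,4,5,6,7}
1–4 (8): add. Components now {1,2,3,4,5,6,7}
MST edges: 5–6, 3–5, 4–7, 2–5, 6–7, 1–4; total weight 1+2+3+4+5+8 = 23.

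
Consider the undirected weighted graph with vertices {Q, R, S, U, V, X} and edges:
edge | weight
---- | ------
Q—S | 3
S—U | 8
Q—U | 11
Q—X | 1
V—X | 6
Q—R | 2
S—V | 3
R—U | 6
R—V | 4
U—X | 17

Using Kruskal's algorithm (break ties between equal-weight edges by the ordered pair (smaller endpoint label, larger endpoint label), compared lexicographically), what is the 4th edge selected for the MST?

S-V

Kruskal's algorithm — process edges by increasing weight (ties by edge label):
Q—X (1): add. Components now {Q,X} {S} {U} {V} {R}
Q—R (2): add. Components now {Q,R,X} {S} {U} {V}
Q—S (3): add. Components now {Q,R,S,X} {U} {V}
S—V (3): add. Components now {Q,R,S,V,X} {U}
R—V (4): skip — V and R already connected.
R—U (6): add. Components now {Q,R,S,U,V,X}
The 4th edge added is S—V.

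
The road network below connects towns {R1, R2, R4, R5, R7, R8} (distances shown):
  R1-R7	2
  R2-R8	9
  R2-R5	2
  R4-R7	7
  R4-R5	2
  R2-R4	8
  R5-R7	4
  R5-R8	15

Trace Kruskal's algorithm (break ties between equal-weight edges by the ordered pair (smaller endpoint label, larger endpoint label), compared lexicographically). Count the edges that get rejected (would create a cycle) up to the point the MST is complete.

2

Kruskal: consider edges lightest-first.
R1-R7 (2): add. Components now {R4} {R1,R7} {R8} {R2} {R5}
R2-R5 (2): add. Components now {R4} {R1,R7} {R8} {R2,R5}
R4-R5 (2): add. Components now {R2,R4,R5} {R1,R7} {R8}
R5-R7 (4): add. Components now {R1,R2,R4,R5,R7} {R8}
R4-R7 (7): skip — R4 and R7 already connected.
R2-R4 (8): skip — R4 and R2 already connected.
R2-R8 (9): add. Components now {R1,R2,R4,R5,R7,R8}
Edges rejected before the tree was complete: 2.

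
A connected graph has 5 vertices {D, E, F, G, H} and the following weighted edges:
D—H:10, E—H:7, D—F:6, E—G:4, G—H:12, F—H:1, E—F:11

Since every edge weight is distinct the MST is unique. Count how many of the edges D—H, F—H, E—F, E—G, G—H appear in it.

2

Kruskal's algorithm — process edges by increasing weight (ties by edge label):
F—H (1): add — endpoints in different components.
E—G (4): add — endpoints in different components.
D—F (6): add — endpoints in different components.
E—H (7): add — endpoints in different components.
MST edge set: {F—H, E—G, D—F, E—H}.
Of the listed edges, {F—H, E—G} are in the MST → 2.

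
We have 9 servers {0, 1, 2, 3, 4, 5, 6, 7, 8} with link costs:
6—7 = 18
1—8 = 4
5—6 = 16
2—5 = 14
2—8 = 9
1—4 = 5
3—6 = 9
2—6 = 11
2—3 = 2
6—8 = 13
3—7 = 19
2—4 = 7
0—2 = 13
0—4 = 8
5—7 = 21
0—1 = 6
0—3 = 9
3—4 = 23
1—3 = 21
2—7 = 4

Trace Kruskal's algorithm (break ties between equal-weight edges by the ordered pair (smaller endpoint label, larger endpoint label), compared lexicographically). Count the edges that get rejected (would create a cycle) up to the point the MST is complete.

Kruskal: consider edges lightest-first.
2—3 (2): add — endpoints in different components.
1—8 (4): add — endpoints in different components.
2—7 (4): add — endpoints in different components.
1—4 (5): add — endpoints in different components.
0—1 (6): add — endpoints in different components.
2—4 (7): add — endpoints in different components.
0—4 (8): skip — 0 and 4 already connected.
0—3 (9): skip — 0 and 3 already connected.
2—8 (9): skip — 2 and 8 already connected.
3—6 (9): add — endpoints in different components.
2—6 (11): skip — 2 and 6 already connected.
0—2 (13): skip — 0 and 2 already connected.
6—8 (13): skip — 6 and 8 already connected.
2—5 (14): add — endpoints in different components.
Edges rejected before the tree was complete: 6.

6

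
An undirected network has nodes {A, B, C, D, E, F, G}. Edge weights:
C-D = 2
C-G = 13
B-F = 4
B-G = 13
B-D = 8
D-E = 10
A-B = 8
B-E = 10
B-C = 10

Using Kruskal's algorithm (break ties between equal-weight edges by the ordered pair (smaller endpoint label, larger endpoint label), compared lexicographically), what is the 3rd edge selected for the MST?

Sort edges by weight, then run Kruskal:
C-D (2): add. Components now {A} {B} {C,D} {E} {F} {G}
B-F (4): add. Components now {A} {B,F} {C,D} {E} {G}
A-B (8): add. Components now {A,B,F} {C,D} {E} {G}
B-D (8): add. Components now {A,B,C,D,F} {E} {G}
B-C (10): skip — B and C already connected.
B-E (10): add. Components now {A,B,C,D,E,F} {G}
D-E (10): skip — D and E already connected.
B-G (13): add. Components now {A,B,C,D,E,F,G}
The 3rd edge added is A-B.

A-B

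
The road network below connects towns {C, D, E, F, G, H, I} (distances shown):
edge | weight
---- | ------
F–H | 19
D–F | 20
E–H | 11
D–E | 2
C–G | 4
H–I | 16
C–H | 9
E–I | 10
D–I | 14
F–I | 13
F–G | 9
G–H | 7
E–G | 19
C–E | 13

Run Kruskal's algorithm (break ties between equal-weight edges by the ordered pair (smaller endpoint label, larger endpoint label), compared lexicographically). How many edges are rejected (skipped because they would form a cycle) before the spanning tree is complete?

Kruskal's algorithm — process edges by increasing weight (ties by edge label):
D–E (2): add. Components now {C} {D,E} {F} {G} {H} {I}
C–G (4): add. Components now {C,G} {D,E} {F} {H} {I}
G–H (7): add. Components now {C,G,H} {D,E} {F} {I}
C–H (9): skip — C and H already connected.
F–G (9): add. Components now {C,F,G,H} {D,E} {I}
E–I (10): add. Components now {C,F,G,H} {D,E,I}
E–H (11): add. Components now {C,D,E,F,G,H,I}
Edges rejected before the tree was complete: 1.

1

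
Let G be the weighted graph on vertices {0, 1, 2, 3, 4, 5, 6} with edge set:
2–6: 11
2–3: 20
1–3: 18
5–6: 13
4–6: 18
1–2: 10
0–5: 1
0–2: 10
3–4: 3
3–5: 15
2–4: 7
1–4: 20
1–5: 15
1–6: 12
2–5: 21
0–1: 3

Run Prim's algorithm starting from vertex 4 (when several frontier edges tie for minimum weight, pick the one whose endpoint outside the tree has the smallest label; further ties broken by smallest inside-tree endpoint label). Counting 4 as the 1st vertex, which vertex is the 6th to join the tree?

Prim, starting at 4.
Step 1: cheapest edge leaving the tree is 3–4 (3); add 3.
Step 2: cheapest edge leaving the tree is 2–4 (7); add 2.
Step 3: cheapest edge leaving the tree is 0–2 (10); add 0.
Step 4: cheapest edge leaving the tree is 0–5 (1); add 5.
Step 5: cheapest edge leaving the tree is 0–1 (3); add 1.
Step 6: cheapest edge leaving the tree is 2–6 (11); add 6.
Vertex order: 4, 3, 2, 0, 5, 1, 6. The 6th vertex is 1.

1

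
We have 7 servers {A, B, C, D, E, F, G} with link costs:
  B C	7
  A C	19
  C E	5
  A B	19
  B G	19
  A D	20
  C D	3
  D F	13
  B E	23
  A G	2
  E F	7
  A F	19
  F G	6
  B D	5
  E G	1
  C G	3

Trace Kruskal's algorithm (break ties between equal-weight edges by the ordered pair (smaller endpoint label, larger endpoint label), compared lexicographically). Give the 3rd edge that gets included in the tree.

C-D

Kruskal: consider edges lightest-first.
E G (1): add. Components now {A} {B} {C} {D} {E,G} {F}
A G (2): add. Components now {A,E,G} {B} {C} {D} {F}
C D (3): add. Components now {A,E,G} {B} {C,D} {F}
C G (3): add. Components now {A,C,D,E,G} {B} {F}
B D (5): add. Components now {A,B,C,D,E,G} {F}
C E (5): skip — C and E already connected.
F G (6): add. Components now {A,B,C,D,E,F,G}
The 3rd edge added is C D.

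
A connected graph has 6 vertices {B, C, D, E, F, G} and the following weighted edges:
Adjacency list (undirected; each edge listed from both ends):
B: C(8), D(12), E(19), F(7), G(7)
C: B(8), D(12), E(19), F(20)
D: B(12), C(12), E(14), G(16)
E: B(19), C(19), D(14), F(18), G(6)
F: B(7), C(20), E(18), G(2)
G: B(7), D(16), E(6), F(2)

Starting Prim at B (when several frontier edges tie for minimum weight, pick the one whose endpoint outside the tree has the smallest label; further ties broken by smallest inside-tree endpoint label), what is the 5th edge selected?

Grow the tree from B using Prim:
Step 1: cheapest edge leaving the tree is B F (7); add F.
Step 2: cheapest edge leaving the tree is F G (2); add G.
Step 3: cheapest edge leaving the tree is E G (6); add E.
Step 4: cheapest edge leaving the tree is B C (8); add C.
Step 5: cheapest edge leaving the tree is B D (12); add D.
The 5th edge added is B D.

B-D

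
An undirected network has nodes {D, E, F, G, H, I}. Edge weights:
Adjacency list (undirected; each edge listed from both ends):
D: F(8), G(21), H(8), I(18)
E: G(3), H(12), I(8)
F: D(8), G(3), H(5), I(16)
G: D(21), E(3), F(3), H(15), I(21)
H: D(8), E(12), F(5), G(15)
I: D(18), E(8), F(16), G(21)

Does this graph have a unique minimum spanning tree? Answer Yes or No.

Kruskal's algorithm — process edges by increasing weight (ties by edge label):
E G (3): add. Components now {D} {E,G} {F} {H} {I}
F G (3): add. Components now {D} {E,F,G} {H} {I}
F H (5): add. Components now {D} {E,F,G,H} {I}
D F (8): add. Components now {D,E,F,G,H} {I}
D H (8): skip — D and H already connected.
E I (8): add. Components now {D,E,F,G,H,I}
Non-tree edge D H has weight 8, equal to the heaviest edge on its tree cycle — swapping gives another MST of the same weight. Not unique.

No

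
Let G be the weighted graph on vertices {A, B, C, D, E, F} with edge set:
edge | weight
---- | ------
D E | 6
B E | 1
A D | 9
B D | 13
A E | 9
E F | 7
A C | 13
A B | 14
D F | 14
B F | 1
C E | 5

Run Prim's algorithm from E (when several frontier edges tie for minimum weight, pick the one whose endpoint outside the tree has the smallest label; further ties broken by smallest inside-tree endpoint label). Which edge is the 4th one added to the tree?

D-E

Grow the tree from E using Prim:
Step 1: cheapest edge leaving the tree is B E (1); add B.
Step 2: cheapest edge leaving the tree is B F (1); add F.
Step 3: cheapest edge leaving the tree is C E (5); add C.
Step 4: cheapest edge leaving the tree is D E (6); add D.
Step 5: cheapest edge leaving the tree is A D (9); add A.
The 4th edge added is D E.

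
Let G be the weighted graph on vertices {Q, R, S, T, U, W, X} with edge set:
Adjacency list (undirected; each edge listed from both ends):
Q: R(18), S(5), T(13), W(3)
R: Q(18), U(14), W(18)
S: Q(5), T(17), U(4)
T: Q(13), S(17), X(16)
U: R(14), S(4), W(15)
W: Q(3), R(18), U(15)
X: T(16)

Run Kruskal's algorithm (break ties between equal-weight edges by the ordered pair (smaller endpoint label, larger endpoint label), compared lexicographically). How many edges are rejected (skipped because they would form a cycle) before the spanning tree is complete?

Kruskal: consider edges lightest-first.
Q—W (3): add. Components now {U} {T} {R} {X} {Q,W} {S}
S—U (4): add. Components now {S,U} {T} {R} {X} {Q,W}
Q—S (5): add. Components now {Q,S,U,W} {T} {R} {X}
Q—T (13): add. Components now {Q,S,T,U,W} {R} {X}
R—U (14): add. Components now {Q,R,S,T,U,W} {X}
U—W (15): skip — U and W already connected.
T—X (16): add. Components now {Q,R,S,T,U,W,X}
Edges rejected before the tree was complete: 1.

1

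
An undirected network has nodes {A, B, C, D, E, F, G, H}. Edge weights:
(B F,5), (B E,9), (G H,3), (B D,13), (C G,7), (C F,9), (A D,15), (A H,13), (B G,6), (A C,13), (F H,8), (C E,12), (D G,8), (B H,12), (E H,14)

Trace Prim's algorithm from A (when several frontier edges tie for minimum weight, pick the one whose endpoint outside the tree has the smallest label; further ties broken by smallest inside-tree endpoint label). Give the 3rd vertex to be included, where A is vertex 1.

Prim, starting at A.
Step 1: cheapest edge leaving the tree is A C (13); add C.
Step 2: cheapest edge leaving the tree is C G (7); add G.
Step 3: cheapest edge leaving the tree is G H (3); add H.
Step 4: cheapest edge leaving the tree is B G (6); add B.
Step 5: cheapest edge leaving the tree is B F (5); add F.
Step 6: cheapest edge leaving the tree is D G (8); add D.
Step 7: cheapest edge leaving the tree is B E (9); add E.
Vertex order: A, C, G, H, B, F, D, E. The 3rd vertex is G.

G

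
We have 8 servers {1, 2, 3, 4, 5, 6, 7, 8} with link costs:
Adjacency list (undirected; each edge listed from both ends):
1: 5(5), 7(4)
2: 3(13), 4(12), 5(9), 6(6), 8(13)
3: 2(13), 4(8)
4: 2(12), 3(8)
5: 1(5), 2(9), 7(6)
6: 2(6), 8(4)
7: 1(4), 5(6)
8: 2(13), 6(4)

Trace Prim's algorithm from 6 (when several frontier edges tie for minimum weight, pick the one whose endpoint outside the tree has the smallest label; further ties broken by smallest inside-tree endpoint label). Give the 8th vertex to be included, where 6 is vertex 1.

Prim's algorithm from 6:
Step 1: frontier [6–8 4, 2–6 6] → take 6–8 (4); add 8.
Step 2: frontier [2–6 6, 2–8 13] → take 2–6 (6); add 2.
Step 3: frontier [2–5 9, 2–4 12, 2–3 13] → take 2–5 (9); add 5.
Step 4: frontier [2–4 12, 2–3 13, 1–5 5, 5–7 6] → take 1–5 (5); add 1.
Step 5: frontier [1–7 4, 2–4 12, 2–3 13, 5–7 6] → take 1–7 (4); add 7.
Step 6: frontier [2–4 12, 2–3 13] → take 2–4 (12); add 4.
Step 7: frontier [2–3 13, 3–4 8] → take 3–4 (8); add 3.
Vertex order: 6, 8, 2, 5, 1, 7, 4, 3. The 8th vertex is 3.

3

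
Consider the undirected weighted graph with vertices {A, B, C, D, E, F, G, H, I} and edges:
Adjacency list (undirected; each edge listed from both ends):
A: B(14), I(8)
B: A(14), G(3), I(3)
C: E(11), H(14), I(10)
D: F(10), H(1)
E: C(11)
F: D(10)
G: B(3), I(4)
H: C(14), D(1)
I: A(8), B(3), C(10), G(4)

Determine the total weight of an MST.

Prim's algorithm from I:
Step 1: cheapest edge leaving the tree is B–I (3); add B.
Step 2: cheapest edge leaving the tree is B–G (3); add G.
Step 3: cheapest edge leaving the tree is A–I (8); add A.
Step 4: cheapest edge leaving the tree is C–I (10); add C.
Step 5: cheapest edge leaving the tree is C–E (11); add E.
Step 6: cheapest edge leaving the tree is C–H (14); add H.
Step 7: cheapest edge leaving the tree is D–H (1); add D.
Step 8: cheapest edge leaving the tree is D–F (10); add F.
MST edges: B–I, B–G, A–I, C–I, C–E, C–H, D–H, D–F; total weight 3+3+8+10+11+14+1+10 = 60.

60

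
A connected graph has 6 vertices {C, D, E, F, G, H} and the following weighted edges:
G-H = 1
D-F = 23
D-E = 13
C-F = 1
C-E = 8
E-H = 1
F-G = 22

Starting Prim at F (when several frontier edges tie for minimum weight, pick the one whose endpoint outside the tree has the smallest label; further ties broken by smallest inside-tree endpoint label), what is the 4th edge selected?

G-H

Prim's algorithm from F:
Step 1: frontier [C-F 1, F-G 22, D-F 23] → take C-F (1); add C.
Step 2: frontier [C-E 8, F-G 22, D-F 23] → take C-E (8); add E.
Step 3: frontier [E-H 1, D-E 13, F-G 22, D-F 23] → take E-H (1); add H.
Step 4: frontier [D-E 13, F-G 22, D-F 23, G-H 1] → take G-H (1); add G.
Step 5: frontier [D-E 13, D-F 23] → take D-E (13); add D.
The 4th edge added is G-H.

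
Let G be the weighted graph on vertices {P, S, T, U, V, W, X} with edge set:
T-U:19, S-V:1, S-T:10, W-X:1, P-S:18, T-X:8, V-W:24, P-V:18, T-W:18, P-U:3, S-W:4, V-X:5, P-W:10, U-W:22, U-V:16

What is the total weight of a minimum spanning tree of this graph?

27

Sort edges by weight, then run Kruskal:
S-V (1): add. Components now {W} {U} {X} {S,V} {T} {P}
W-X (1): add. Components now {W,X} {U} {S,V} {T} {P}
P-U (3): add. Components now {W,X} {P,U} {S,V} {T}
S-W (4): add. Components now {S,V,W,X} {P,U} {T}
V-X (5): skip — X and V already connected.
T-X (8): add. Components now {S,T,V,W,X} {P,U}
P-W (10): add. Components now {P,S,T,U,V,W,X}
MST edges: S-V, W-X, P-U, S-W, T-X, P-W; total weight 1+1+3+4+8+10 = 27.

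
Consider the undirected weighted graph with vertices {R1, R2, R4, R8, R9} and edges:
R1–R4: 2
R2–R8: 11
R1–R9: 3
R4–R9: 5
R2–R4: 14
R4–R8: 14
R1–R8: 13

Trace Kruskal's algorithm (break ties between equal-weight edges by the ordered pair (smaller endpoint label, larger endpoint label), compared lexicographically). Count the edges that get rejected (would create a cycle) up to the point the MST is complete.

1

Kruskal's algorithm — process edges by increasing weight (ties by edge label):
R1–R4 (2): add. Components now {R2} {R1,R4} {R8} {R9}
R1–R9 (3): add. Components now {R2} {R1,R4,R9} {R8}
R4–R9 (5): skip — R4 and R9 already connected.
R2–R8 (11): add. Components now {R2,R8} {R1,R4,R9}
R1–R8 (13): add. Components now {R1,R2,R4,R8,R9}
Edges rejected before the tree was complete: 1.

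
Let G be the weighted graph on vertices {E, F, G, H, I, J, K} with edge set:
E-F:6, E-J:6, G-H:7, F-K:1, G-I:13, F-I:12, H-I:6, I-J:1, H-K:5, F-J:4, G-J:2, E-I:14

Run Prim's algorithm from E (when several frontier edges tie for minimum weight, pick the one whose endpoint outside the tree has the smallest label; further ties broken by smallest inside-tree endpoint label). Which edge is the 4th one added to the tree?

Prim, starting at E.
Step 1: cheapest edge leaving the tree is E-F (6); add F.
Step 2: cheapest edge leaving the tree is F-K (1); add K.
Step 3: cheapest edge leaving the tree is F-J (4); add J.
Step 4: cheapest edge leaving the tree is I-J (1); add I.
Step 5: cheapest edge leaving the tree is G-J (2); add G.
Step 6: cheapest edge leaving the tree is H-K (5); add H.
The 4th edge added is I-J.

I-J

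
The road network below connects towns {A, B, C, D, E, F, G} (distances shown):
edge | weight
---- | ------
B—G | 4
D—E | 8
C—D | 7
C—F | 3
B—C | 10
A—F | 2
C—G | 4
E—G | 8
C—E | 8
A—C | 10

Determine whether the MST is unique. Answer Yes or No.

Kruskal: consider edges lightest-first.
A—F (2): add — endpoints in different components.
C—F (3): add — endpoints in different components.
B—G (4): add — endpoints in different components.
C—G (4): add — endpoints in different components.
C—D (7): add — endpoints in different components.
C—E (8): add — endpoints in different components.
Non-tree edge D—E has weight 8, equal to the heaviest edge on its tree cycle — swapping gives another MST of the same weight. Not unique.

No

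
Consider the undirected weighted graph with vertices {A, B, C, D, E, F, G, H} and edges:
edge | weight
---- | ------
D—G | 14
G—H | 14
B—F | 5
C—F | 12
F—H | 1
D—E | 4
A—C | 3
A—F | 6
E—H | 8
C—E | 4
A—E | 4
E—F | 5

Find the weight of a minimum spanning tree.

Kruskal's algorithm — process edges by increasing weight (ties by edge label):
F—H (1): add — endpoints in different components.
A—C (3): add — endpoints in different components.
A—E (4): add — endpoints in different components.
C—E (4): skip — C and E already connected.
D—E (4): add — endpoints in different components.
B—F (5): add — endpoints in different components.
E—F (5): add — endpoints in different components.
A—F (6): skip — A and F already connected.
E—H (8): skip — E and H already connected.
C—F (12): skip — C and F already connected.
D—G (14): add — endpoints in different components.
MST edges: F—H, A—C, A—E, D—E, B—F, E—F, D—G; total weight 1+3+4+4+5+5+14 = 36.

36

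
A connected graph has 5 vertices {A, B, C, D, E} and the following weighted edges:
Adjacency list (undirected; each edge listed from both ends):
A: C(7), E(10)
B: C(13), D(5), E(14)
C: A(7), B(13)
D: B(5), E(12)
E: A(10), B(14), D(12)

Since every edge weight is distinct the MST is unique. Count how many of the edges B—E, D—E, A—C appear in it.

2

Sort edges by weight, then run Kruskal:
B—D (5): add. Components now {A} {B,D} {C} {E}
A—C (7): add. Components now {A,C} {B,D} {E}
A—E (10): add. Components now {A,C,E} {B,D}
D—E (12): add. Components now {A,B,C,D,E}
MST edge set: {B—D, A—C, A—E, D—E}.
Of the listed edges, {D—E, A—C} are in the MST → 2.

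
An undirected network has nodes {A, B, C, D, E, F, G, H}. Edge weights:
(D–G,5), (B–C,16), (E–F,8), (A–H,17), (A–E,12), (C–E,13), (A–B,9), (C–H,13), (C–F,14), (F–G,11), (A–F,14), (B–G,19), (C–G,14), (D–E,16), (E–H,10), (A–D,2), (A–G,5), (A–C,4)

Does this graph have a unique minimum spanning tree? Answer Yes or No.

No

Kruskal's algorithm — process edges by increasing weight (ties by edge label):
A–D (2): add — endpoints in different components.
A–C (4): add — endpoints in different components.
A–G (5): add — endpoints in different components.
D–G (5): skip — D and G already connected.
E–F (8): add — endpoints in different components.
A–B (9): add — endpoints in different components.
E–H (10): add — endpoints in different components.
F–G (11): add — endpoints in different components.
Non-tree edge D–G has weight 5, equal to the heaviest edge on its tree cycle — swapping gives another MST of the same weight. Not unique.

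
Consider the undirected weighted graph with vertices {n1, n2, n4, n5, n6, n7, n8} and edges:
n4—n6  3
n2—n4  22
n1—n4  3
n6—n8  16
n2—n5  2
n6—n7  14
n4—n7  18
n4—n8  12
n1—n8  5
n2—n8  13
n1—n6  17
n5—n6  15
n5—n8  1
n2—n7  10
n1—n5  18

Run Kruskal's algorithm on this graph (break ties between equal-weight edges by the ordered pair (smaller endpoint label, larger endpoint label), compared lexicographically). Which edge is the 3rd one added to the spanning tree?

Kruskal's algorithm — process edges by increasing weight (ties by edge label):
n5—n8 (1): add — endpoints in different components.
n2—n5 (2): add — endpoints in different components.
n1—n4 (3): add — endpoints in different components.
n4—n6 (3): add — endpoints in different components.
n1—n8 (5): add — endpoints in different components.
n2—n7 (10): add — endpoints in different components.
The 3rd edge added is n1—n4.

n1-n4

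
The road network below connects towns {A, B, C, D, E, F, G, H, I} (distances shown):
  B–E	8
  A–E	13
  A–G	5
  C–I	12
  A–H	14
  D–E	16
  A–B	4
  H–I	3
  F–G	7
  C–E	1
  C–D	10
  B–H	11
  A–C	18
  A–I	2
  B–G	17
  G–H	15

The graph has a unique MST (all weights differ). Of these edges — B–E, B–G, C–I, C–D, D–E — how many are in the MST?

2

Kruskal: consider edges lightest-first.
C–E (1): add — endpoints in different components.
A–I (2): add — endpoints in different components.
H–I (3): add — endpoints in different components.
A–B (4): add — endpoints in different components.
A–G (5): add — endpoints in different components.
F–G (7): add — endpoints in different components.
B–E (8): add — endpoints in different components.
C–D (10): add — endpoints in different components.
MST edge set: {C–E, A–I, H–I, A–B, A–G, F–G, B–E, C–D}.
Of the listed edges, {B–E, C–D} are in the MST → 2.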